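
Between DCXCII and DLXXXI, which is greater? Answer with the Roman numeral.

DCXCII = 692
DLXXXI = 581
692 is larger

DCXCII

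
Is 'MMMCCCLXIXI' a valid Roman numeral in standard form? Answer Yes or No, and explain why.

'MMMCCCLXIXI': I cannot come right after the subtractive pair IX: once I is subtracted in IX, the next symbol must be smaller than I

No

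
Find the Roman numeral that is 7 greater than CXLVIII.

CXLVIII = 148
148 + 7 = 155

CLV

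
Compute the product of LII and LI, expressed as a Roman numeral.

LII = 52
LI = 51
52 × 51 = 2652

MMDCLII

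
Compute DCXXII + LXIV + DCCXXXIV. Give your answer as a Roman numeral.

DCXXII = 622, LXIV = 64, DCCXXXIV = 734
622 + 64 = 686
686 + 734 = 1420

MCDXX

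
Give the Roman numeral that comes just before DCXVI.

DCXVI = 616; previous is 615

DCXV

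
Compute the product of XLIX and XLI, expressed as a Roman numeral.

XLIX = 49
XLI = 41
49 × 41 = 2009

MMIX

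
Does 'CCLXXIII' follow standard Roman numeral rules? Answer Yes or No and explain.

'CCLXXIII': Check the rules: uses only the symbols I, V, X, L, C, D, M; no symbol is repeated more than three times in a row; V, L and D each appear at most once; no smaller symbol precedes a larger one (values never increase from left to right). Value: C (100) + C (100) + L (50) + X (10) + X (10) + I (1) + I (1) + I (1) = 273. So it is a valid standard Roman numeral.

Yes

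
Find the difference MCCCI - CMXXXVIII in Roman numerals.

MCCCI = 1301
CMXXXVIII = 938
1301 - 938 = 363

CCCLXIII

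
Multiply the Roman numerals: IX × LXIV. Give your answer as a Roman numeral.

IX = 9
LXIV = 64
9 × 64 = 576

DLXXVI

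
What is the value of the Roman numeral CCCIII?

CCCIII: C=100, C=100, C=100, I=1, I=1, I=1
100 + 100 + 100 + 1 + 1 + 1 = 303

303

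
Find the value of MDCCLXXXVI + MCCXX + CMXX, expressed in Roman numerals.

MDCCLXXXVI = 1786, MCCXX = 1220, CMXX = 920
1786 + 1220 = 3006
3006 + 920 = 3926

MMMCMXXVI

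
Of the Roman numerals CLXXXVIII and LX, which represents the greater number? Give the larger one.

CLXXXVIII = 188
LX = 60
188 is larger

CLXXXVIII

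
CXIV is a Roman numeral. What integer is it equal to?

CXIV: C=100, X=10, IV=4
100 + 10 + 4 = 114

114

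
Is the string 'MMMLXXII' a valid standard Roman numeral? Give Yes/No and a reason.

'MMMLXXII': Check the rules: uses only the symbols I, V, X, L, C, D, M; no symbol is repeated more than three times in a row; V, L and D each appear at most once; no smaller symbol precedes a larger one (values never increase from left to right). Value: M (1000) + M (1000) + M (1000) + L (50) + X (10) + X (10) + I (1) + I (1) = 3072. So it is a valid standard Roman numeral.

Yes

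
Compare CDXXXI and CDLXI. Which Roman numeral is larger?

CDXXXI = 431
CDLXI = 461
461 is larger

CDLXI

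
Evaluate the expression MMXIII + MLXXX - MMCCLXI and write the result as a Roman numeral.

MMXIII = 2013, MLXXX = 1080, MMCCLXI = 2261
2013 + 1080 = 3093
3093 - 2261 = 832

DCCCXXXII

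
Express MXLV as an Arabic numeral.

MXLV: M=1000, XL=40, V=5
1000 + 40 + 5 = 1045

1045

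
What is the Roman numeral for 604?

Convert 604 to Roman numerals:
  604 contains 1×500 (D)
  104 contains 1×100 (C)
  4 contains 1×4 (IV)

DCIV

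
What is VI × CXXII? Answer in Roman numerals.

VI = 6
CXXII = 122
6 × 122 = 732

DCCXXXII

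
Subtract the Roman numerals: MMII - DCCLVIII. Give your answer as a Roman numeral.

MMII = 2002
DCCLVIII = 758
2002 - 758 = 1244

MCCXLIV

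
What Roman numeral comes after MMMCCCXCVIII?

MMMCCCXCVIII = 3398; next is 3399

MMMCCCXCIX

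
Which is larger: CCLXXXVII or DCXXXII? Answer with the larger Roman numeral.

CCLXXXVII = 287
DCXXXII = 632
632 is larger

DCXXXII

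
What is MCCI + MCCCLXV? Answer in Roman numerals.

MCCI = 1201
MCCCLXV = 1365
1201 + 1365 = 2566

MMDLXVI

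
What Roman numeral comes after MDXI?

MDXI = 1511; next is 1512

MDXII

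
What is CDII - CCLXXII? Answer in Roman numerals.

CDII = 402
CCLXXII = 272
402 - 272 = 130

CXXX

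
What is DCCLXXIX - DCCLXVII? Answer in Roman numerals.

DCCLXXIX = 779
DCCLXVII = 767
779 - 767 = 12

XII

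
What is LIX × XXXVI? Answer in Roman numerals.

LIX = 59
XXXVI = 36
59 × 36 = 2124

MMCXXIV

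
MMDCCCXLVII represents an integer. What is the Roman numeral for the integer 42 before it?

MMDCCCXLVII = 2847
2847 - 42 = 2805

MMDCCCV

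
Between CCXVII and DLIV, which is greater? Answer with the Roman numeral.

CCXVII = 217
DLIV = 554
554 is larger

DLIV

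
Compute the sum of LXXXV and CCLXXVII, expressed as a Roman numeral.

LXXXV = 85
CCLXXVII = 277
85 + 277 = 362

CCCLXII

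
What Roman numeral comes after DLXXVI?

DLXXVI = 576; next is 577

DLXXVII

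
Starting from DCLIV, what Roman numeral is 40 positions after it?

DCLIV = 654
654 + 40 = 694

DCXCIV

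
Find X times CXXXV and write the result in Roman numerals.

X = 10
CXXXV = 135
10 × 135 = 1350

MCCCL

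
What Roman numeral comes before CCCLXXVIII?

CCCLXXVIII = 378; previous is 377

CCCLXXVII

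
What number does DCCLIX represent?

DCCLIX: D=500, C=100, C=100, L=50, IX=9
500 + 100 + 100 + 50 + 9 = 759

759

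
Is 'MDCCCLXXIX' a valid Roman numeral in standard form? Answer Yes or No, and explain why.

'MDCCCLXXIX': Check the rules: uses only the symbols I, V, X, L, C, D, M; no symbol is repeated more than three times in a row; V, L and D each appear at most once; the only place a smaller symbol precedes a larger one is the allowed subtractive pair IX, the symbol right after such a pair (if any) is smaller than the pair's first symbol, and otherwise the values never increase from left to right. Value: M (1000) + D (500) + C (100) + C (100) + C (100) + L (50) + X (10) + X (10) + IX (9) = 1879. So it is a valid standard Roman numeral.

Yes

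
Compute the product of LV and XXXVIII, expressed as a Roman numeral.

LV = 55
XXXVIII = 38
55 × 38 = 2090

MMXC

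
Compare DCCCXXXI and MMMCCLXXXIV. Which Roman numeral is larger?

DCCCXXXI = 831
MMMCCLXXXIV = 3284
3284 is larger

MMMCCLXXXIV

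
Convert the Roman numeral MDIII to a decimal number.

MDIII: M=1000, D=500, I=1, I=1, I=1
1000 + 500 + 1 + 1 + 1 = 1503

1503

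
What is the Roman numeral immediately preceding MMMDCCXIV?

MMMDCCXIV = 3714, so the previous integer is 3714 - 1 = 3713

MMMDCCXIII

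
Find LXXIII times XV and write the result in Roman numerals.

LXXIII = 73
XV = 15
73 × 15 = 1095

MXCV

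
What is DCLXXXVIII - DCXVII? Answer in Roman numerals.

DCLXXXVIII = 688
DCXVII = 617
688 - 617 = 71

LXXI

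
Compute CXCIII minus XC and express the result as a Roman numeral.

CXCIII = 193
XC = 90
193 - 90 = 103

CIII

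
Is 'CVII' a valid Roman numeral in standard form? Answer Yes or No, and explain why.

'CVII': Check the rules: uses only the symbols I, V, X, L, C, D, M; no symbol is repeated more than three times in a row; V, L and D each appear at most once; no smaller symbol precedes a larger one (values never increase from left to right). Value: C (100) + V (5) + I (1) + I (1) = 107. So it is a valid standard Roman numeral.

Yes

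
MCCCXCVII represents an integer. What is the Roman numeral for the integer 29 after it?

MCCCXCVII = 1397
1397 + 29 = 1426

MCDXXVI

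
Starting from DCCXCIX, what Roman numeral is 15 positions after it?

DCCXCIX = 799
799 + 15 = 814

DCCCXIV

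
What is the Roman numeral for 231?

Convert 231 to Roman numerals:
  231 contains 2×100 (CC)
  31 contains 3×10 (XXX)
  1 contains 1×1 (I)

CCXXXI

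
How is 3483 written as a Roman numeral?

Convert 3483 to Roman numerals:
  3483 contains 3×1000 (MMM)
  483 contains 1×400 (CD)
  83 contains 1×50 (L)
  33 contains 3×10 (XXX)
  3 contains 3×1 (III)

MMMCDLXXXIII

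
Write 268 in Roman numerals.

Convert 268 to Roman numerals:
  268 contains 2×100 (CC)
  68 contains 1×50 (L)
  18 contains 1×10 (X)
  8 contains 1×5 (V)
  3 contains 3×1 (III)

CCLXVIII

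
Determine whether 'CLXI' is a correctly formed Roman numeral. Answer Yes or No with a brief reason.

'CLXI': Check the rules: uses only the symbols I, V, X, L, C, D, M; no symbol is repeated more than three times in a row; V, L and D each appear at most once; no smaller symbol precedes a larger one (values never increase from left to right). Value: C (100) + L (50) + X (10) + I (1) = 161. So it is a valid standard Roman numeral.

Yes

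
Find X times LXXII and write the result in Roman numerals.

X = 10
LXXII = 72
10 × 72 = 720

DCCXX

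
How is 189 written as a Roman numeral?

Convert 189 to Roman numerals:
  189 contains 1×100 (C)
  89 contains 1×50 (L)
  39 contains 3×10 (XXX)
  9 contains 1×9 (IX)

CLXXXIX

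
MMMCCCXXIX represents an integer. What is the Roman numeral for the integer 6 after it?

MMMCCCXXIX = 3329
3329 + 6 = 3335

MMMCCCXXXV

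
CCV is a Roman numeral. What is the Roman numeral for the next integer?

CCV = 205; next is 206

CCVI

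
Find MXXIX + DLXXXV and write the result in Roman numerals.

MXXIX = 1029
DLXXXV = 585
1029 + 585 = 1614

MDCXIV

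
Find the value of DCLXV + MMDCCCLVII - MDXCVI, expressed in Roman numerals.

DCLXV = 665, MMDCCCLVII = 2857, MDXCVI = 1596
665 + 2857 = 3522
3522 - 1596 = 1926

MCMXXVI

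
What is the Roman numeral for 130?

Convert 130 to Roman numerals:
  130 contains 1×100 (C)
  30 contains 3×10 (XXX)

CXXX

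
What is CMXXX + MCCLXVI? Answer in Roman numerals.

CMXXX = 930
MCCLXVI = 1266
930 + 1266 = 2196

MMCXCVI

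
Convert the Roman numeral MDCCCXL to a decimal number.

MDCCCXL: M=1000, D=500, C=100, C=100, C=100, XL=40
1000 + 500 + 100 + 100 + 100 + 40 = 1840

1840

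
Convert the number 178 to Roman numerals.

Convert 178 to Roman numerals:
  178 contains 1×100 (C)
  78 contains 1×50 (L)
  28 contains 2×10 (XX)
  8 contains 1×5 (V)
  3 contains 3×1 (III)

CLXXVIII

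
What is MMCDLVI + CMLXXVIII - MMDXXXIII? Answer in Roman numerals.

MMCDLVI = 2456, CMLXXVIII = 978, MMDXXXIII = 2533
2456 + 978 = 3434
3434 - 2533 = 901

CMI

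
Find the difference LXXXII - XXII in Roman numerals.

LXXXII = 82
XXII = 22
82 - 22 = 60

LX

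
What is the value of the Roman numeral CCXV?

CCXV: C=100, C=100, X=10, V=5
100 + 100 + 10 + 5 = 215

215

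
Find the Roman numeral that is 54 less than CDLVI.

CDLVI = 456
456 - 54 = 402

CDII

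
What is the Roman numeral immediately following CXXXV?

CXXXV = 135, so the next integer is 135 + 1 = 136

CXXXVI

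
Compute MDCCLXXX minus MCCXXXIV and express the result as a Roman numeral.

MDCCLXXX = 1780
MCCXXXIV = 1234
1780 - 1234 = 546

DXLVI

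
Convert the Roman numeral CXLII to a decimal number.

CXLII: C=100, XL=40, I=1, I=1
100 + 40 + 1 + 1 = 142

142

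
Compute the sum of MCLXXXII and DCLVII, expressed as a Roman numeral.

MCLXXXII = 1182
DCLVII = 657
1182 + 657 = 1839

MDCCCXXXIX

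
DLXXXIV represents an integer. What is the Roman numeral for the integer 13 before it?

DLXXXIV = 584
584 - 13 = 571

DLXXI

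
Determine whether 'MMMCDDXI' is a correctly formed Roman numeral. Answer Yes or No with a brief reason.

'MMMCDDXI': D should not appear more than once

No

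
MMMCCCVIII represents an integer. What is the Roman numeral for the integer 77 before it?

MMMCCCVIII = 3308
3308 - 77 = 3231

MMMCCXXXI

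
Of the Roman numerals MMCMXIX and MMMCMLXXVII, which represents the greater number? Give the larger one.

MMCMXIX = 2919
MMMCMLXXVII = 3977
3977 is larger

MMMCMLXXVII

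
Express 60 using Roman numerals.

Convert 60 to Roman numerals:
  60 contains 1×50 (L)
  10 contains 1×10 (X)

LX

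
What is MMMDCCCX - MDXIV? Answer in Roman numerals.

MMMDCCCX = 3810
MDXIV = 1514
3810 - 1514 = 2296

MMCCXCVI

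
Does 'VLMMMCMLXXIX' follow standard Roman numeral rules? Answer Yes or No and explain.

'VLMMMCMLXXIX': L should not appear more than once

No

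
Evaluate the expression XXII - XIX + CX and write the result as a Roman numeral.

XXII = 22, XIX = 19, CX = 110
22 - 19 = 3
3 + 110 = 113

CXIII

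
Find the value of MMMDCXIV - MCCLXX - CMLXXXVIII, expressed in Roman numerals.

MMMDCXIV = 3614, MCCLXX = 1270, CMLXXXVIII = 988
3614 - 1270 = 2344
2344 - 988 = 1356

MCCCLVI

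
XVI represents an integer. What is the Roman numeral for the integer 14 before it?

XVI = 16
16 - 14 = 2

II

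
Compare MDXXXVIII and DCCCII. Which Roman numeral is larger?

MDXXXVIII = 1538
DCCCII = 802
1538 is larger

MDXXXVIII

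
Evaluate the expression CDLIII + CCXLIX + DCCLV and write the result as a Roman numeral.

CDLIII = 453, CCXLIX = 249, DCCLV = 755
453 + 249 = 702
702 + 755 = 1457

MCDLVII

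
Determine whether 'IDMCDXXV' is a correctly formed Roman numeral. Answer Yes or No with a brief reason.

'IDMCDXXV': D should not appear more than once

No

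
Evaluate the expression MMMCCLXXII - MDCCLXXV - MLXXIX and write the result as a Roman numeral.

MMMCCLXXII = 3272, MDCCLXXV = 1775, MLXXIX = 1079
3272 - 1775 = 1497
1497 - 1079 = 418

CDXVIII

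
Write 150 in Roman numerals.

Convert 150 to Roman numerals:
  150 contains 1×100 (C)
  50 contains 1×50 (L)

CL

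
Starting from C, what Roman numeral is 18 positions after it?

C = 100
100 + 18 = 118

CXVIII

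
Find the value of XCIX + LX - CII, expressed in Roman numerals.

XCIX = 99, LX = 60, CII = 102
99 + 60 = 159
159 - 102 = 57

LVII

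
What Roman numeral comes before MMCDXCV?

MMCDXCV = 2495, so the previous integer is 2495 - 1 = 2494

MMCDXCIV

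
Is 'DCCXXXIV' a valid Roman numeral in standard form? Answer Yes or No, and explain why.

'DCCXXXIV': Check the rules: uses only the symbols I, V, X, L, C, D, M; no symbol is repeated more than three times in a row; V, L and D each appear at most once; the only place a smaller symbol precedes a larger one is the allowed subtractive pair IV, the symbol right after such a pair (if any) is smaller than the pair's first symbol, and otherwise the values never increase from left to right. Value: D (500) + C (100) + C (100) + X (10) + X (10) + X (10) + IV (4) = 734. So it is a valid standard Roman numeral.

Yes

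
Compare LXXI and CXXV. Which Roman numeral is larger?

LXXI = 71
CXXV = 125
125 is larger

CXXV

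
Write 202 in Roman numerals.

Convert 202 to Roman numerals:
  202 contains 2×100 (CC)
  2 contains 2×1 (II)

CCII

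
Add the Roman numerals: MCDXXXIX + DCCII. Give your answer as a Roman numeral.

MCDXXXIX = 1439
DCCII = 702
1439 + 702 = 2141

MMCXLI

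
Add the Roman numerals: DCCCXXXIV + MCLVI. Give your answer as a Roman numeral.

DCCCXXXIV = 834
MCLVI = 1156
834 + 1156 = 1990

MCMXC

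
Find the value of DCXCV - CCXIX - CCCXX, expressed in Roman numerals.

DCXCV = 695, CCXIX = 219, CCCXX = 320
695 - 219 = 476
476 - 320 = 156

CLVI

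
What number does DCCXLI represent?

DCCXLI: D=500, C=100, C=100, XL=40, I=1
500 + 100 + 100 + 40 + 1 = 741

741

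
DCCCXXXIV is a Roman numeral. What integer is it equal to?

DCCCXXXIV: D=500, C=100, C=100, C=100, X=10, X=10, X=10, IV=4
500 + 100 + 100 + 100 + 10 + 10 + 10 + 4 = 834

834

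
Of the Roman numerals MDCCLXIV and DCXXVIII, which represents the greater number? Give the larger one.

MDCCLXIV = 1764
DCXXVIII = 628
1764 is larger

MDCCLXIV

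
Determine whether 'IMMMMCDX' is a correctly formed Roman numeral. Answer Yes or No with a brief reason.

'IMMMMCDX': More than 3 consecutive M's

No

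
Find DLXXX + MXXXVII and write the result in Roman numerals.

DLXXX = 580
MXXXVII = 1037
580 + 1037 = 1617

MDCXVII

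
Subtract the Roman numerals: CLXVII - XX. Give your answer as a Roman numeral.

CLXVII = 167
XX = 20
167 - 20 = 147

CXLVII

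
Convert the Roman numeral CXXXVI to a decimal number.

CXXXVI: C=100, X=10, X=10, X=10, V=5, I=1
100 + 10 + 10 + 10 + 5 + 1 = 136

136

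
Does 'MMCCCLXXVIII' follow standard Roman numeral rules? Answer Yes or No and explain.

'MMCCCLXXVIII': Check the rules: uses only the symbols I, V, X, L, C, D, M; no symbol is repeated more than three times in a row; V, L and D each appear at most once; no smaller symbol precedes a larger one (values never increase from left to right). Value: M (1000) + M (1000) + C (100) + C (100) + C (100) + L (50) + X (10) + X (10) + V (5) + I (1) + I (1) + I (1) = 2378. So it is a valid standard Roman numeral.

Yes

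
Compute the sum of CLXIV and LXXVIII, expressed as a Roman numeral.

CLXIV = 164
LXXVIII = 78
164 + 78 = 242

CCXLII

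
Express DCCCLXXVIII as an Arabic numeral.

DCCCLXXVIII: D=500, C=100, C=100, C=100, L=50, X=10, X=10, V=5, I=1, I=1, I=1
500 + 100 + 100 + 100 + 50 + 10 + 10 + 5 + 1 + 1 + 1 = 878

878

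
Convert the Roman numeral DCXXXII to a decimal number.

DCXXXII: D=500, C=100, X=10, X=10, X=10, I=1, I=1
500 + 100 + 10 + 10 + 10 + 1 + 1 = 632

632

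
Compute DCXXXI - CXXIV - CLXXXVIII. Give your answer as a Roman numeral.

DCXXXI = 631, CXXIV = 124, CLXXXVIII = 188
631 - 124 = 507
507 - 188 = 319

CCCXIX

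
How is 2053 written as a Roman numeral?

Convert 2053 to Roman numerals:
  2053 contains 2×1000 (MM)
  53 contains 1×50 (L)
  3 contains 3×1 (III)

MMLIII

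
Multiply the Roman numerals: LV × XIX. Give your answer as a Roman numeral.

LV = 55
XIX = 19
55 × 19 = 1045

MXLV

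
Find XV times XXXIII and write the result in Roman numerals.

XV = 15
XXXIII = 33
15 × 33 = 495

CDXCV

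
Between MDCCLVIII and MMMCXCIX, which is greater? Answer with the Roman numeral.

MDCCLVIII = 1758
MMMCXCIX = 3199
3199 is larger

MMMCXCIX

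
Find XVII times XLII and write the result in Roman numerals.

XVII = 17
XLII = 42
17 × 42 = 714

DCCXIV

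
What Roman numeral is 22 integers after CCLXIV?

CCLXIV = 264
264 + 22 = 286

CCLXXXVI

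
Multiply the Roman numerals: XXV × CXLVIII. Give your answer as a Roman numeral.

XXV = 25
CXLVIII = 148
25 × 148 = 3700

MMMDCC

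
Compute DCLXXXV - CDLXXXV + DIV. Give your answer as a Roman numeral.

DCLXXXV = 685, CDLXXXV = 485, DIV = 504
685 - 485 = 200
200 + 504 = 704

DCCIV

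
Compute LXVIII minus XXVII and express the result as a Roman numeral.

LXVIII = 68
XXVII = 27
68 - 27 = 41

XLI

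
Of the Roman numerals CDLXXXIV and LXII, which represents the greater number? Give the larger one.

CDLXXXIV = 484
LXII = 62
484 is larger

CDLXXXIV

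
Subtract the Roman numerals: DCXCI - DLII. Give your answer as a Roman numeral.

DCXCI = 691
DLII = 552
691 - 552 = 139

CXXXIX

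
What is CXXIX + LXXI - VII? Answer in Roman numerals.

CXXIX = 129, LXXI = 71, VII = 7
129 + 71 = 200
200 - 7 = 193

CXCIII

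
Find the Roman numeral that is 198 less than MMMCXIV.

MMMCXIV = 3114
3114 - 198 = 2916

MMCMXVI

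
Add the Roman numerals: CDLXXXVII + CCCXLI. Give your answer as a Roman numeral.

CDLXXXVII = 487
CCCXLI = 341
487 + 341 = 828

DCCCXXVIII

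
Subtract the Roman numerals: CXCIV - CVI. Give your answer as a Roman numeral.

CXCIV = 194
CVI = 106
194 - 106 = 88

LXXXVIII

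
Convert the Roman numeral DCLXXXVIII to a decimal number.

DCLXXXVIII: D=500, C=100, L=50, X=10, X=10, X=10, V=5, I=1, I=1, I=1
500 + 100 + 50 + 10 + 10 + 10 + 5 + 1 + 1 + 1 = 688

688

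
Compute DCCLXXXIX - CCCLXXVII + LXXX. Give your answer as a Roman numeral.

DCCLXXXIX = 789, CCCLXXVII = 377, LXXX = 80
789 - 377 = 412
412 + 80 = 492

CDXCII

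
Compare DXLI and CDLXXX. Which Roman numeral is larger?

DXLI = 541
CDLXXX = 480
541 is larger

DXLI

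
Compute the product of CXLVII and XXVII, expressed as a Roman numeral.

CXLVII = 147
XXVII = 27
147 × 27 = 3969

MMMCMLXIX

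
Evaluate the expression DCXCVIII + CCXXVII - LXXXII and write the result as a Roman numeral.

DCXCVIII = 698, CCXXVII = 227, LXXXII = 82
698 + 227 = 925
925 - 82 = 843

DCCCXLIII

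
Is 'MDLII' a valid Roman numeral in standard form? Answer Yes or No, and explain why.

'MDLII': Check the rules: uses only the symbols I, V, X, L, C, D, M; no symbol is repeated more than three times in a row; V, L and D each appear at most once; no smaller symbol precedes a larger one (values never increase from left to right). Value: M (1000) + D (500) + L (50) + I (1) + I (1) = 1552. So it is a valid standard Roman numeral.

Yes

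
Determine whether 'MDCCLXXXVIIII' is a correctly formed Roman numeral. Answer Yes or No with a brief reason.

'MDCCLXXXVIIII': More than 3 consecutive I's

No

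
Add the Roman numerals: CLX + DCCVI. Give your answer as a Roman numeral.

CLX = 160
DCCVI = 706
160 + 706 = 866

DCCCLXVI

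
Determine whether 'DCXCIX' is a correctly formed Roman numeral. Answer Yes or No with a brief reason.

'DCXCIX': Check the rules: uses only the symbols I, V, X, L, C, D, M; no symbol is repeated more than three times in a row; V, L and D each appear at most once; the only places a smaller symbol precedes a larger one are the allowed subtractive pairs XC, IX, the symbol right after such a pair (if any) is smaller than the pair's first symbol, and otherwise the values never increase from left to right. Value: D (500) + C (100) + XC (90) + IX (9) = 699. So it is a valid standard Roman numeral.

Yes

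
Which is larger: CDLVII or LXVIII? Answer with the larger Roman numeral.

CDLVII = 457
LXVIII = 68
457 is larger

CDLVII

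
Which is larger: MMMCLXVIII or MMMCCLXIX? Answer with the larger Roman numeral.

MMMCLXVIII = 3168
MMMCCLXIX = 3269
3269 is larger

MMMCCLXIX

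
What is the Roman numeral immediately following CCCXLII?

CCCXLII = 342; next is 343

CCCXLIII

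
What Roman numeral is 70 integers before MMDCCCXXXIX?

MMDCCCXXXIX = 2839
2839 - 70 = 2769

MMDCCLXIX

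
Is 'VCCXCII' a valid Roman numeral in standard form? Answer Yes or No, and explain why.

'VCCXCII': Invalid subtractive combination: VC

No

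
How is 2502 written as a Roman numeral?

Convert 2502 to Roman numerals:
  2502 contains 2×1000 (MM)
  502 contains 1×500 (D)
  2 contains 2×1 (II)

MMDII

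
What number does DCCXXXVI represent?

DCCXXXVI: D=500, C=100, C=100, X=10, X=10, X=10, V=5, I=1
500 + 100 + 100 + 10 + 10 + 10 + 5 + 1 = 736

736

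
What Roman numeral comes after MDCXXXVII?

MDCXXXVII = 1637, so the next integer is 1637 + 1 = 1638

MDCXXXVIII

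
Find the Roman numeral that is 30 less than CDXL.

CDXL = 440
440 - 30 = 410

CDX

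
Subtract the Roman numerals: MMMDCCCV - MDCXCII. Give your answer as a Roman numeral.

MMMDCCCV = 3805
MDCXCII = 1692
3805 - 1692 = 2113

MMCXIII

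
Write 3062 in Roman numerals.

Convert 3062 to Roman numerals:
  3062 contains 3×1000 (MMM)
  62 contains 1×50 (L)
  12 contains 1×10 (X)
  2 contains 2×1 (II)

MMMLXII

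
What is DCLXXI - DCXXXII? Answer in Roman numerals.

DCLXXI = 671
DCXXXII = 632
671 - 632 = 39

XXXIX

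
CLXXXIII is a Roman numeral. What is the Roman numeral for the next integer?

CLXXXIII = 183, so the next integer is 183 + 1 = 184

CLXXXIV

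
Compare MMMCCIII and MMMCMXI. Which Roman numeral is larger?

MMMCCIII = 3203
MMMCMXI = 3911
3911 is larger

MMMCMXI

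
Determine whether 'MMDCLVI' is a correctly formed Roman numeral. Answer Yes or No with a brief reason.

'MMDCLVI': Check the rules: uses only the symbols I, V, X, L, C, D, M; no symbol is repeated more than three times in a row; V, L and D each appear at most once; no smaller symbol precedes a larger one (values never increase from left to right). Value: M (1000) + M (1000) + D (500) + C (100) + L (50) + V (5) + I (1) = 2656. So it is a valid standard Roman numeral.

Yes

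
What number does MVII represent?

MVII: M=1000, V=5, I=1, I=1
1000 + 5 + 1 + 1 = 1007

1007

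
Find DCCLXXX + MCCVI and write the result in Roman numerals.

DCCLXXX = 780
MCCVI = 1206
780 + 1206 = 1986

MCMLXXXVI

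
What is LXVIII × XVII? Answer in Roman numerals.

LXVIII = 68
XVII = 17
68 × 17 = 1156

MCLVI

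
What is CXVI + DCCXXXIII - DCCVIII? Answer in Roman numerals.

CXVI = 116, DCCXXXIII = 733, DCCVIII = 708
116 + 733 = 849
849 - 708 = 141

CXLI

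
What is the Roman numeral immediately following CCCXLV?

CCCXLV = 345; next is 346

CCCXLVI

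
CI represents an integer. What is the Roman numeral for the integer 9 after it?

CI = 101
101 + 9 = 110

CX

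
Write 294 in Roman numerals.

Convert 294 to Roman numerals:
  294 contains 2×100 (CC)
  94 contains 1×90 (XC)
  4 contains 1×4 (IV)

CCXCIV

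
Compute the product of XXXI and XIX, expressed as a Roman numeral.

XXXI = 31
XIX = 19
31 × 19 = 589

DLXXXIX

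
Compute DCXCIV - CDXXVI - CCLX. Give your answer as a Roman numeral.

DCXCIV = 694, CDXXVI = 426, CCLX = 260
694 - 426 = 268
268 - 260 = 8

VIII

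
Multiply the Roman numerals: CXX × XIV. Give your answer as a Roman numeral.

CXX = 120
XIV = 14
120 × 14 = 1680

MDCLXXX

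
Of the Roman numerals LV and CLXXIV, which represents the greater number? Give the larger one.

LV = 55
CLXXIV = 174
174 is larger

CLXXIV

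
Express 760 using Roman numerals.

Convert 760 to Roman numerals:
  760 contains 1×500 (D)
  260 contains 2×100 (CC)
  60 contains 1×50 (L)
  10 contains 1×10 (X)

DCCLX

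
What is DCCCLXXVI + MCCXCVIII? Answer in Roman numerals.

DCCCLXXVI = 876
MCCXCVIII = 1298
876 + 1298 = 2174

MMCLXXIV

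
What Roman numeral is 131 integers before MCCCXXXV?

MCCCXXXV = 1335
1335 - 131 = 1204

MCCIV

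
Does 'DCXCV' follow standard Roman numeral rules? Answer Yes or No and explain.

'DCXCV': Check the rules: uses only the symbols I, V, X, L, C, D, M; no symbol is repeated more than three times in a row; V, L and D each appear at most once; the only place a smaller symbol precedes a larger one is the allowed subtractive pair XC, the symbol right after such a pair (if any) is smaller than the pair's first symbol, and otherwise the values never increase from left to right. Value: D (500) + C (100) + XC (90) + V (5) = 695. So it is a valid standard Roman numeral.

Yes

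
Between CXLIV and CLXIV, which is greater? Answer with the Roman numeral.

CXLIV = 144
CLXIV = 164
164 is larger

CLXIV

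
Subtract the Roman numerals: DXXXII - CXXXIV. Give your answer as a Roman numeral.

DXXXII = 532
CXXXIV = 134
532 - 134 = 398

CCCXCVIII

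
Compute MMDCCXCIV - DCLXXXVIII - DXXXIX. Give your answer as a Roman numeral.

MMDCCXCIV = 2794, DCLXXXVIII = 688, DXXXIX = 539
2794 - 688 = 2106
2106 - 539 = 1567

MDLXVII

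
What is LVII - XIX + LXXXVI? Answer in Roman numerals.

LVII = 57, XIX = 19, LXXXVI = 86
57 - 19 = 38
38 + 86 = 124

CXXIV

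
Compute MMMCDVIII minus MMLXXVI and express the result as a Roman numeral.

MMMCDVIII = 3408
MMLXXVI = 2076
3408 - 2076 = 1332

MCCCXXXII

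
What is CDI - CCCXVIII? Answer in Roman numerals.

CDI = 401
CCCXVIII = 318
401 - 318 = 83

LXXXIII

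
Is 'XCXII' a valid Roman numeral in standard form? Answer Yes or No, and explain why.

'XCXII': X cannot come right after the subtractive pair XC: once X is subtracted in XC, the next symbol must be smaller than X

No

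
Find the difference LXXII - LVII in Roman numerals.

LXXII = 72
LVII = 57
72 - 57 = 15

XV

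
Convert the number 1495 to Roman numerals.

Convert 1495 to Roman numerals:
  1495 contains 1×1000 (M)
  495 contains 1×400 (CD)
  95 contains 1×90 (XC)
  5 contains 1×5 (V)

MCDXCV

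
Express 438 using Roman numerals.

Convert 438 to Roman numerals:
  438 contains 1×400 (CD)
  38 contains 3×10 (XXX)
  8 contains 1×5 (V)
  3 contains 3×1 (III)

CDXXXVIII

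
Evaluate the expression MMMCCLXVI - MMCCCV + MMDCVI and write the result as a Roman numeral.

MMMCCLXVI = 3266, MMCCCV = 2305, MMDCVI = 2606
3266 - 2305 = 961
961 + 2606 = 3567

MMMDLXVII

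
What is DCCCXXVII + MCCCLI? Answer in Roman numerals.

DCCCXXVII = 827
MCCCLI = 1351
827 + 1351 = 2178

MMCLXXVIII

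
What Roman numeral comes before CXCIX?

CXCIX = 199, so the previous integer is 199 - 1 = 198

CXCVIII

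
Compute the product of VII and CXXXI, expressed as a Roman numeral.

VII = 7
CXXXI = 131
7 × 131 = 917

CMXVII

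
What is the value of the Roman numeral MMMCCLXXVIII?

MMMCCLXXVIII: M=1000, M=1000, M=1000, C=100, C=100, L=50, X=10, X=10, V=5, I=1, I=1, I=1
1000 + 1000 + 1000 + 100 + 100 + 50 + 10 + 10 + 5 + 1 + 1 + 1 = 3278

3278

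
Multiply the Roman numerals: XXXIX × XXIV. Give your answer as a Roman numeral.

XXXIX = 39
XXIV = 24
39 × 24 = 936

CMXXXVI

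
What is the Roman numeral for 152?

Convert 152 to Roman numerals:
  152 contains 1×100 (C)
  52 contains 1×50 (L)
  2 contains 2×1 (II)

CLII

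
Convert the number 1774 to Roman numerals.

Convert 1774 to Roman numerals:
  1774 contains 1×1000 (M)
  774 contains 1×500 (D)
  274 contains 2×100 (CC)
  74 contains 1×50 (L)
  24 contains 2×10 (XX)
  4 contains 1×4 (IV)

MDCCLXXIV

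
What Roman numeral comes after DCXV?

DCXV = 615, so the next integer is 615 + 1 = 616

DCXVI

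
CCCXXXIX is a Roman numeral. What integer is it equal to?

CCCXXXIX: C=100, C=100, C=100, X=10, X=10, X=10, IX=9
100 + 100 + 100 + 10 + 10 + 10 + 9 = 339

339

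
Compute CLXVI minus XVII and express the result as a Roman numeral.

CLXVI = 166
XVII = 17
166 - 17 = 149

CXLIX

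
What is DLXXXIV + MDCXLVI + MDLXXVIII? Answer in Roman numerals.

DLXXXIV = 584, MDCXLVI = 1646, MDLXXVIII = 1578
584 + 1646 = 2230
2230 + 1578 = 3808

MMMDCCCVIII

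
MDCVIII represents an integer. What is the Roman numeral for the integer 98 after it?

MDCVIII = 1608
1608 + 98 = 1706

MDCCVI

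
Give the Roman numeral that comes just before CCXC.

CCXC = 290, so the previous integer is 290 - 1 = 289

CCLXXXIX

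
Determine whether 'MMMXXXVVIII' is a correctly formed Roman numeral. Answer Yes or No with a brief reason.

'MMMXXXVVIII': V should not appear more than once

No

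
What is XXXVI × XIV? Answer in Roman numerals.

XXXVI = 36
XIV = 14
36 × 14 = 504

DIV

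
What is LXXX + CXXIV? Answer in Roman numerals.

LXXX = 80
CXXIV = 124
80 + 124 = 204

CCIV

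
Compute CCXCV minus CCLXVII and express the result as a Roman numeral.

CCXCV = 295
CCLXVII = 267
295 - 267 = 28

XXVIII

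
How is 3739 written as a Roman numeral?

Convert 3739 to Roman numerals:
  3739 contains 3×1000 (MMM)
  739 contains 1×500 (D)
  239 contains 2×100 (CC)
  39 contains 3×10 (XXX)
  9 contains 1×9 (IX)

MMMDCCXXXIX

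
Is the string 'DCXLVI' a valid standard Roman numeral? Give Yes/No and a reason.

'DCXLVI': Check the rules: uses only the symbols I, V, X, L, C, D, M; no symbol is repeated more than three times in a row; V, L and D each appear at most once; the only place a smaller symbol precedes a larger one is the allowed subtractive pair XL, the symbol right after such a pair (if any) is smaller than the pair's first symbol, and otherwise the values never increase from left to right. Value: D (500) + C (100) + XL (40) + V (5) + I (1) = 646. So it is a valid standard Roman numeral.

Yes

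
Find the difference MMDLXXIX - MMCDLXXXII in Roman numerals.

MMDLXXIX = 2579
MMCDLXXXII = 2482
2579 - 2482 = 97

XCVII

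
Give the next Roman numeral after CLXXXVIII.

CLXXXVIII = 188, so the next integer is 188 + 1 = 189

CLXXXIX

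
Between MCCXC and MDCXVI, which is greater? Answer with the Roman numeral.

MCCXC = 1290
MDCXVI = 1616
1616 is larger

MDCXVI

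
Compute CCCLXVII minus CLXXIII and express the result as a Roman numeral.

CCCLXVII = 367
CLXXIII = 173
367 - 173 = 194

CXCIV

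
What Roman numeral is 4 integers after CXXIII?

CXXIII = 123
123 + 4 = 127

CXXVII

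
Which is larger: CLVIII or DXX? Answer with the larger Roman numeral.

CLVIII = 158
DXX = 520
520 is larger

DXX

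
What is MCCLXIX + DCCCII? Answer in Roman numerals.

MCCLXIX = 1269
DCCCII = 802
1269 + 802 = 2071

MMLXXI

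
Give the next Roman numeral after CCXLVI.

CCXLVI = 246, so the next integer is 246 + 1 = 247

CCXLVII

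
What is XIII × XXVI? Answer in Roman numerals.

XIII = 13
XXVI = 26
13 × 26 = 338

CCCXXXVIII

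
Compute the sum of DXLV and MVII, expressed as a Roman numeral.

DXLV = 545
MVII = 1007
545 + 1007 = 1552

MDLII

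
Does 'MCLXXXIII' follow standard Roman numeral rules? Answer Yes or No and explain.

'MCLXXXIII': Check the rules: uses only the symbols I, V, X, L, C, D, M; no symbol is repeated more than three times in a row; V, L and D each appear at most once; no smaller symbol precedes a larger one (values never increase from left to right). Value: M (1000) + C (100) + L (50) + X (10) + X (10) + X (10) + I (1) + I (1) + I (1) = 1183. So it is a valid standard Roman numeral.

Yes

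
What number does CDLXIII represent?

CDLXIII: CD=400, L=50, X=10, I=1, I=1, I=1
400 + 50 + 10 + 1 + 1 + 1 = 463

463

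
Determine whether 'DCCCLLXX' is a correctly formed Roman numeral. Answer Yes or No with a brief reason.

'DCCCLLXX': L should not appear more than once

No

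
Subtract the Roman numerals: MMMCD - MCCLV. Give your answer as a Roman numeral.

MMMCD = 3400
MCCLV = 1255
3400 - 1255 = 2145

MMCXLV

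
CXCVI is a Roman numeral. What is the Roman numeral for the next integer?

CXCVI = 196, so the next integer is 196 + 1 = 197

CXCVII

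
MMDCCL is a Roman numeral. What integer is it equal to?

MMDCCL: M=1000, M=1000, D=500, C=100, C=100, L=50
1000 + 1000 + 500 + 100 + 100 + 50 = 2750

2750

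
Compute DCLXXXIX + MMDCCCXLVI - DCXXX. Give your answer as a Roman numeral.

DCLXXXIX = 689, MMDCCCXLVI = 2846, DCXXX = 630
689 + 2846 = 3535
3535 - 630 = 2905

MMCMV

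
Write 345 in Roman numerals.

Convert 345 to Roman numerals:
  345 contains 3×100 (CCC)
  45 contains 1×40 (XL)
  5 contains 1×5 (V)

CCCXLV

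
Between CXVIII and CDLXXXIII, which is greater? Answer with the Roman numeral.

CXVIII = 118
CDLXXXIII = 483
483 is larger

CDLXXXIII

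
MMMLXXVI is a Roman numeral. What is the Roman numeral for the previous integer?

MMMLXXVI = 3076, so the previous integer is 3076 - 1 = 3075

MMMLXXV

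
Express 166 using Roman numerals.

Convert 166 to Roman numerals:
  166 contains 1×100 (C)
  66 contains 1×50 (L)
  16 contains 1×10 (X)
  6 contains 1×5 (V)
  1 contains 1×1 (I)

CLXVI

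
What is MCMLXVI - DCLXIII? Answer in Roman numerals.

MCMLXVI = 1966
DCLXIII = 663
1966 - 663 = 1303

MCCCIII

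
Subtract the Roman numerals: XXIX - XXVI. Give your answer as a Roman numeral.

XXIX = 29
XXVI = 26
29 - 26 = 3

III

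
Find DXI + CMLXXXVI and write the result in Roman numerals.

DXI = 511
CMLXXXVI = 986
511 + 986 = 1497

MCDXCVII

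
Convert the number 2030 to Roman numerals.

Convert 2030 to Roman numerals:
  2030 contains 2×1000 (MM)
  30 contains 3×10 (XXX)

MMXXX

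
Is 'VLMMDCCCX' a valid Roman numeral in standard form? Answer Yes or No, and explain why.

'VLMMDCCCX': Invalid subtractive combination: VL

No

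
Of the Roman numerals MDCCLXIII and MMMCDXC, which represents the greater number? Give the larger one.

MDCCLXIII = 1763
MMMCDXC = 3490
3490 is larger

MMMCDXC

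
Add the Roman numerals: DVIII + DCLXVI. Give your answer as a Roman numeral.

DVIII = 508
DCLXVI = 666
508 + 666 = 1174

MCLXXIV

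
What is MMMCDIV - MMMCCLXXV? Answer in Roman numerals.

MMMCDIV = 3404
MMMCCLXXV = 3275
3404 - 3275 = 129

CXXIX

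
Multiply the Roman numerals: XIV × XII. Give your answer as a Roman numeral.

XIV = 14
XII = 12
14 × 12 = 168

CLXVIII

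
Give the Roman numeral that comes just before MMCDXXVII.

MMCDXXVII = 2427, so the previous integer is 2427 - 1 = 2426

MMCDXXVI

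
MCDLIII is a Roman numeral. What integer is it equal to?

MCDLIII: M=1000, CD=400, L=50, I=1, I=1, I=1
1000 + 400 + 50 + 1 + 1 + 1 = 1453

1453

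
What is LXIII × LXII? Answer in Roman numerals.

LXIII = 63
LXII = 62
63 × 62 = 3906

MMMCMVI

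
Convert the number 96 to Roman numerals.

Convert 96 to Roman numerals:
  96 contains 1×90 (XC)
  6 contains 1×5 (V)
  1 contains 1×1 (I)

XCVI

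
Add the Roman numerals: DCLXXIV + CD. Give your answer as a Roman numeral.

DCLXXIV = 674
CD = 400
674 + 400 = 1074

MLXXIV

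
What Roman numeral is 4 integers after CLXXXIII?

CLXXXIII = 183
183 + 4 = 187

CLXXXVII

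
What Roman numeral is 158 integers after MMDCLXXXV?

MMDCLXXXV = 2685
2685 + 158 = 2843

MMDCCCXLIII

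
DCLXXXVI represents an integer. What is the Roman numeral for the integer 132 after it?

DCLXXXVI = 686
686 + 132 = 818

DCCCXVIII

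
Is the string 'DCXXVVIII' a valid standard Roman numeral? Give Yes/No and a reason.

'DCXXVVIII': V should not appear more than once

No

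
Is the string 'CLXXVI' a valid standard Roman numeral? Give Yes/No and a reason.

'CLXXVI': Check the rules: uses only the symbols I, V, X, L, C, D, M; no symbol is repeated more than three times in a row; V, L and D each appear at most once; no smaller symbol precedes a larger one (values never increase from left to right). Value: C (100) + L (50) + X (10) + X (10) + V (5) + I (1) = 176. So it is a valid standard Roman numeral.

Yes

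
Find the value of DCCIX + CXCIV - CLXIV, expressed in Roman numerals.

DCCIX = 709, CXCIV = 194, CLXIV = 164
709 + 194 = 903
903 - 164 = 739

DCCXXXIX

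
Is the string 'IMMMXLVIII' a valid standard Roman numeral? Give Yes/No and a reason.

'IMMMXLVIII': Invalid subtractive combination: IM

No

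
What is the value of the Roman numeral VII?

VII: V=5, I=1, I=1
5 + 1 + 1 = 7

7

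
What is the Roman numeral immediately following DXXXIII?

DXXXIII = 533, so the next integer is 533 + 1 = 534

DXXXIV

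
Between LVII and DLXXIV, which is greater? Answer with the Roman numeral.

LVII = 57
DLXXIV = 574
574 is larger

DLXXIV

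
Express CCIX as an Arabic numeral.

CCIX: C=100, C=100, IX=9
100 + 100 + 9 = 209

209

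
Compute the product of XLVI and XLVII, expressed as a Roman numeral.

XLVI = 46
XLVII = 47
46 × 47 = 2162

MMCLXII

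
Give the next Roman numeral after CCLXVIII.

CCLXVIII = 268, so the next integer is 268 + 1 = 269

CCLXIX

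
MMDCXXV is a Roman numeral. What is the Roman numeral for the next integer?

MMDCXXV = 2625; next is 2626

MMDCXXVI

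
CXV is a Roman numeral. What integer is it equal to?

CXV: C=100, X=10, V=5
100 + 10 + 5 = 115

115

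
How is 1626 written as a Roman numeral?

Convert 1626 to Roman numerals:
  1626 contains 1×1000 (M)
  626 contains 1×500 (D)
  126 contains 1×100 (C)
  26 contains 2×10 (XX)
  6 contains 1×5 (V)
  1 contains 1×1 (I)

MDCXXVI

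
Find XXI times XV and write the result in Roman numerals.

XXI = 21
XV = 15
21 × 15 = 315

CCCXV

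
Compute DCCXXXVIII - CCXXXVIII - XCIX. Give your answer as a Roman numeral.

DCCXXXVIII = 738, CCXXXVIII = 238, XCIX = 99
738 - 238 = 500
500 - 99 = 401

CDI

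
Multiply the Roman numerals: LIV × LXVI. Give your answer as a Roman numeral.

LIV = 54
LXVI = 66
54 × 66 = 3564

MMMDLXIV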